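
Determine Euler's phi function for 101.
100

101 = 101
φ(n) = n × ∏(1 - 1/p) for each prime p dividing n
φ(101) = 101 × (1 - 1/101) = 100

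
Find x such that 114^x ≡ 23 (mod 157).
93

Baby-step giant-step with step n = ⌈√157⌉ = 13.
Baby steps 114^j mod 157 (j:value) for j=0..12: 0:1, 1:114, 2:122, 3:92, 4:126, 5:77, 6:143, 7:131, 8:19, 9:125, 10:120, 11:21, 12:39.
Giant-step multiplier: 114^(-13) ≡ 114^(156-13) = 114^143 ≡ 22 (mod 157).
Giant steps γ_i = 23·22^i mod 157: γ_0=23, γ_1=35, γ_2=142, γ_3=141, γ_4=119, γ_5=106, γ_6=134, γ_7=122 (in table at j=2).
x = i·n + j = 7·13 + 2 = 93.
Check: 114^93 ≡ 23 (mod 157).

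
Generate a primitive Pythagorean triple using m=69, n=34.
(3605, 4692, 5917)

Euclid's formula: a = m² - n², b = 2mn, c = m² + n²
m = 69, n = 34
a = 69² - 34² = 4761 - 1156 = 3605
b = 2 × 69 × 34 = 4692
c = 69² + 34² = 4761 + 1156 = 5917
Verification: 3605² + 4692² = 12996025 + 22014864 = 35010889 = 5917² ✓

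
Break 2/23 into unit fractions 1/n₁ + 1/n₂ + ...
1/12 + 1/276

Greedy algorithm:
2/23: ceiling(23/2) = 12, use 1/12
1/276: ceiling(276/1) = 276, use 1/276
Result: 2/23 = 1/12 + 1/276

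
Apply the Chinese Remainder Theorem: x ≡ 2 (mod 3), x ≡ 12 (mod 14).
26

Using Chinese Remainder Theorem:
M = 3 × 14 = 42
M1 = 14, M2 = 3
y1 = 14^(-1) mod 3 = 2
y2 = 3^(-1) mod 14 = 5
x = (2×14×2 + 12×3×5) mod 42 = 26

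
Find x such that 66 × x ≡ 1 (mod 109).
38

gcd(66, 109) = 1, so the inverse exists.
Extended Euclidean algorithm on (109, 66):
109 = 1 × 66 + 43  ⟹  43 = (1)·109 + (-1)·66
66 = 1 × 43 + 23  ⟹  23 = (-1)·109 + (2)·66
43 = 1 × 23 + 20  ⟹  20 = (2)·109 + (-3)·66
23 = 1 × 20 + 3  ⟹  3 = (-3)·109 + (5)·66
20 = 6 × 3 + 2  ⟹  2 = (20)·109 + (-33)·66
3 = 1 × 2 + 1  ⟹  1 = (-23)·109 + (38)·66
So (38)·66 ≡ 1 (mod 109), i.e. 66^(-1) ≡ 38 (mod 109).
Check: 66 × 38 = 2508 ≡ 1 (mod 109)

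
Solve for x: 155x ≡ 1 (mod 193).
66

gcd(155, 193) = 1, so the inverse exists.
Extended Euclidean algorithm on (193, 155):
193 = 1 × 155 + 38  ⟹  38 = (1)·193 + (-1)·155
155 = 4 × 38 + 3  ⟹  3 = (-4)·193 + (5)·155
38 = 12 × 3 + 2  ⟹  2 = (49)·193 + (-61)·155
3 = 1 × 2 + 1  ⟹  1 = (-53)·193 + (66)·155
So (66)·155 ≡ 1 (mod 193), i.e. 155^(-1) ≡ 66 (mod 193).
Check: 155 × 66 = 10230 ≡ 1 (mod 193)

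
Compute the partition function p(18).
385

p(n) counts ways to write n as a sum of positive integers (order ignored).
Euler's pentagonal recurrence: p(k) = p(k-1) + p(k-2) - p(k-5) - p(k-7) + p(k-12) + p(k-15) - ... (offsets j(3j∓1)/2, signs ++--, p(0)=1, p(<0)=0).
DP table for k = 0..17: p(0)=1, p(1)=1, p(2)=2, p(3)=3, p(4)=5, p(5)=7, p(6)=11, p(7)=15, p(8)=22, p(9)=30, p(10)=42, p(11)=56, p(12)=77, p(13)=101, p(14)=135, p(15)=176, p(16)=231, p(17)=297.
Final step: p(18) = p(17) + p(16) - p(13) - p(11) + p(6) + p(3)
= 297 + 231 - 101 - 56 + 11 + 3
= 385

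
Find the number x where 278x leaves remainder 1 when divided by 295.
52

gcd(278, 295) = 1, so the inverse exists.
Extended Euclidean algorithm on (295, 278):
295 = 1 × 278 + 17  ⟹  17 = (1)·295 + (-1)·278
278 = 16 × 17 + 6  ⟹  6 = (-16)·295 + (17)·278
17 = 2 × 6 + 5  ⟹  5 = (33)·295 + (-35)·278
6 = 1 × 5 + 1  ⟹  1 = (-49)·295 + (52)·278
So (52)·278 ≡ 1 (mod 295), i.e. 278^(-1) ≡ 52 (mod 295).
Check: 278 × 52 = 14456 ≡ 1 (mod 295)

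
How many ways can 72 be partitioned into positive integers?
5392783

p(n) counts ways to write n as a sum of positive integers (order ignored).
Euler's pentagonal recurrence: p(k) = p(k-1) + p(k-2) - p(k-5) - p(k-7) + p(k-12) + p(k-15) - ... (offsets j(3j∓1)/2, signs ++--, p(0)=1, p(<0)=0).
DP table for k = 0..71: p(0)=1, p(1)=1, p(2)=2, p(3)=3, p(4)=5, p(5)=7, p(6)=11, p(7)=15, p(8)=22, p(9)=30, p(10)=42, p(11)=56, p(12)=77, p(13)=101, p(14)=135, p(15)=176, p(16)=231, p(17)=297, p(18)=385, p(19)=490, p(20)=627, p(21)=792, p(22)=1002, p(23)=1255, p(24)=1575, p(25)=1958, p(26)=2436, p(27)=3010, p(28)=3718, p(29)=4565, p(30)=5604, p(31)=6842, p(32)=8349, p(33)=10143, p(34)=12310, p(35)=14883, p(36)=17977, p(37)=21637, p(38)=26015, p(39)=31185, p(40)=37338, p(41)=44583, p(42)=53174, p(43)=63261, p(44)=75175, p(45)=89134, p(46)=105558, p(47)=124754, p(48)=147273, p(49)=173525, p(50)=204226, p(51)=239943, p(52)=281589, p(53)=329931, p(54)=386155, p(55)=451276, p(56)=526823, p(57)=614154, p(58)=715220, p(59)=831820, p(60)=966467, p(61)=1121505, p(62)=1300156, p(63)=1505499, p(64)=1741630, p(65)=2012558, p(66)=2323520, p(67)=2679689, p(68)=3087735, p(69)=3554345, p(70)=4087968, p(71)=4697205.
Final step: p(72) = p(71) + p(70) - p(67) - p(65) + p(60) + p(57) - p(50) - p(46) + p(37) + p(32) - p(21) - p(15) + p(2)
= 4697205 + 4087968 - 2679689 - 2012558 + 966467 + 614154 - 204226 - 105558 + 21637 + 8349 - 792 - 176 + 2
= 5392783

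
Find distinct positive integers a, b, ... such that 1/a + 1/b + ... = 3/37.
1/13 + 1/241 + 1/115921

Greedy algorithm:
3/37: ceiling(37/3) = 13, use 1/13
2/481: ceiling(481/2) = 241, use 1/241
1/115921: ceiling(115921/1) = 115921, use 1/115921
Result: 3/37 = 1/13 + 1/241 + 1/115921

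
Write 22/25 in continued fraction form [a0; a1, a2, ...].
[0; 1, 7, 3]

Euclidean algorithm steps:
22 = 0 × 25 + 22
25 = 1 × 22 + 3
22 = 7 × 3 + 1
3 = 3 × 1 + 0
Continued fraction: [0; 1, 7, 3]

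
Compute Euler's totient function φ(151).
150

151 = 151
φ(n) = n × ∏(1 - 1/p) for each prime p dividing n
φ(151) = 151 × (1 - 1/151) = 150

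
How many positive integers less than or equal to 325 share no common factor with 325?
240

325 = 5^2 × 13
φ(n) = n × ∏(1 - 1/p) for each prime p dividing n
φ(325) = 325 × (1 - 1/5) × (1 - 1/13) = 240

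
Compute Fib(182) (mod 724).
1

Matrix identity: Q^n = [[F_(n+1), F_n], [F_n, F_(n-1)]] with Q = [[1,1],[1,0]].
n = 182 = 10110110₂. Square-and-multiply, entries mod 724:
Q^1 = [[1,1],[1,0]]
Q^2 = (Q^1)² = [[2,1],[1,1]]
Q^5 = (Q^2)²·Q = [[8,5],[5,3]]
Q^11 = (Q^5)²·Q = [[144,89],[89,55]]
Q^22 = (Q^11)² = [[421,335],[335,86]]
Q^45 = (Q^22)²·Q = [[295,590],[590,429]]
Q^91 = (Q^45)²·Q = [[1,1],[1,0]]
Q^182 = (Q^91)² = [[2,1],[1,1]]
F_182 mod 724 = Q^182[0][1] = 1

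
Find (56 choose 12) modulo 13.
0

Using Lucas' theorem:
Write n=56 and k=12 in base 13:
n in base 13: [4, 4]
k in base 13: [0, 12]
C(56,12) mod 13 = ∏ C(n_i, k_i) mod 13
Digit binomials (mod 13): C(4,0) = 1; C(4,12) = 0 (k_i > n_i)
Product: 1 × 0 = 0 ≡ 0 (mod 13)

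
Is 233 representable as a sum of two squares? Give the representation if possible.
8² + 13² (a=8, b=13)

Factorization: 233 = 233
By Fermat: n is sum of two squares iff every prime p ≡ 3 (mod 4) appears to even power.
All primes ≡ 3 (mod 4) appear to even power.
Search a = 0, 1, 2, … for 233 - a² a perfect square: first hit at a = 8: 233 - 64 = 169 = 13².
233 = 8² + 13² = 64 + 169 ✓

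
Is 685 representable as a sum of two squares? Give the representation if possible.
3² + 26² (a=3, b=26)

Factorization: 685 = 5 × 137
By Fermat: n is sum of two squares iff every prime p ≡ 3 (mod 4) appears to even power.
All primes ≡ 3 (mod 4) appear to even power.
Search a = 0, 1, 2, … for 685 - a² a perfect square: first hit at a = 3: 685 - 9 = 676 = 26².
685 = 3² + 26² = 9 + 676 ✓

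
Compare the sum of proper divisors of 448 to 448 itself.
abundant

Proper divisors of 448: sum = 1 + 2 + 4 + 7 + 8 + 14 + 16 + 28 + 32 + 56 + 64 + 112 + 224 = 568
Since 568 > 448, 448 is abundant.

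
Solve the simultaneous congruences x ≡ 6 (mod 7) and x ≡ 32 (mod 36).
104

Using Chinese Remainder Theorem:
M = 7 × 36 = 252
M1 = 36, M2 = 7
y1 = 36^(-1) mod 7 = 1
y2 = 7^(-1) mod 36 = 31
x = (6×36×1 + 32×7×31) mod 252 = 104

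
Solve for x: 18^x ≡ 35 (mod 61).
47

Baby-step giant-step with step n = ⌈√61⌉ = 8.
Baby steps 18^j mod 61 (j:value) for j=0..7: 0:1, 1:18, 2:19, 3:37, 4:56, 5:32, 6:27, 7:59.
Giant-step multiplier: 18^(-8) ≡ 18^(60-8) = 18^52 ≡ 22 (mod 61).
Giant steps γ_i = 35·22^i mod 61: γ_0=35, γ_1=38, γ_2=43, γ_3=31, γ_4=11, γ_5=59 (in table at j=7).
x = i·n + j = 5·8 + 7 = 47.
Check: 18^47 ≡ 35 (mod 61).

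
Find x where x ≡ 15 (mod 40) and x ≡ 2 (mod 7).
135

Using Chinese Remainder Theorem:
M = 40 × 7 = 280
M1 = 7, M2 = 40
y1 = 7^(-1) mod 40 = 23
y2 = 40^(-1) mod 7 = 3
x = (15×7×23 + 2×40×3) mod 280 = 135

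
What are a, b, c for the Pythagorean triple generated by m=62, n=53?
(1035, 6572, 6653)

Euclid's formula: a = m² - n², b = 2mn, c = m² + n²
m = 62, n = 53
a = 62² - 53² = 3844 - 2809 = 1035
b = 2 × 62 × 53 = 6572
c = 62² + 53² = 3844 + 2809 = 6653
Verification: 1035² + 6572² = 1071225 + 43191184 = 44262409 = 6653² ✓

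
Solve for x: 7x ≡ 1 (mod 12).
7

gcd(7, 12) = 1, so the inverse exists.
Extended Euclidean algorithm on (12, 7):
12 = 1 × 7 + 5  ⟹  5 = (1)·12 + (-1)·7
7 = 1 × 5 + 2  ⟹  2 = (-1)·12 + (2)·7
5 = 2 × 2 + 1  ⟹  1 = (3)·12 + (-5)·7
So (-5)·7 ≡ 1 (mod 12), i.e. 7^(-1) ≡ -5 ≡ 7 (mod 12).
Check: 7 × 7 = 49 ≡ 1 (mod 12)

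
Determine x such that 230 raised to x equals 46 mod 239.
185

Baby-step giant-step with step n = ⌈√239⌉ = 16.
Baby steps 230^j mod 239 (j:value) for j=0..15: 0:1, 1:230, 2:81, 3:227, 4:108, 5:223, 6:144, 7:138, 8:192, 9:184, 10:17, 11:86, 12:182, 13:35, 14:163, 15:206.
Giant-step multiplier: 230^(-16) ≡ 230^(238-16) = 230^222 ≡ 136 (mod 239).
Giant steps γ_i = 46·136^i mod 239: γ_0=46, γ_1=42, γ_2=215, γ_3=82, γ_4=158, γ_5=217, γ_6=115, γ_7=105, γ_8=179, γ_9=205, γ_10=156, γ_11=184 (in table at j=9).
x = i·n + j = 11·16 + 9 = 185.
Check: 230^185 ≡ 46 (mod 239).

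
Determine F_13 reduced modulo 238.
233

Matrix identity: Q^n = [[F_(n+1), F_n], [F_n, F_(n-1)]] with Q = [[1,1],[1,0]].
n = 13 = 1101₂. Square-and-multiply, entries mod 238:
Q^1 = [[1,1],[1,0]]
Q^3 = (Q^1)²·Q = [[3,2],[2,1]]
Q^6 = (Q^3)² = [[13,8],[8,5]]
Q^13 = (Q^6)²·Q = [[139,233],[233,144]]
F_13 mod 238 = Q^13[0][1] = 233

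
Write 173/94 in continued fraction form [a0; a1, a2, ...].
[1; 1, 5, 3, 1, 3]

Euclidean algorithm steps:
173 = 1 × 94 + 79
94 = 1 × 79 + 15
79 = 5 × 15 + 4
15 = 3 × 4 + 3
4 = 1 × 3 + 1
3 = 3 × 1 + 0
Continued fraction: [1; 1, 5, 3, 1, 3]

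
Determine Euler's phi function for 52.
24

52 = 2^2 × 13
φ(n) = n × ∏(1 - 1/p) for each prime p dividing n
φ(52) = 52 × (1 - 1/2) × (1 - 1/13) = 24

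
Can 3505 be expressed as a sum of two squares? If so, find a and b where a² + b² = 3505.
16² + 57² (a=16, b=57)

Factorization: 3505 = 5 × 701
By Fermat: n is sum of two squares iff every prime p ≡ 3 (mod 4) appears to even power.
All primes ≡ 3 (mod 4) appear to even power.
Search a = 0, 1, 2, … for 3505 - a² a perfect square: first hit at a = 16: 3505 - 256 = 3249 = 57².
3505 = 16² + 57² = 256 + 3249 ✓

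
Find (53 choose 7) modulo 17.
0

Using Lucas' theorem:
Write n=53 and k=7 in base 17:
n in base 17: [3, 2]
k in base 17: [0, 7]
C(53,7) mod 17 = ∏ C(n_i, k_i) mod 17
Digit binomials (mod 17): C(3,0) = 1; C(2,7) = 0 (k_i > n_i)
Product: 1 × 0 = 0 ≡ 0 (mod 17)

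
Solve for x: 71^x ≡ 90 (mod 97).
77

Baby-step giant-step with step n = ⌈√97⌉ = 10.
Baby steps 71^j mod 97 (j:value) for j=0..9: 0:1, 1:71, 2:94, 3:78, 4:9, 5:57, 6:70, 7:23, 8:81, 9:28.
Giant-step multiplier: 71^(-10) ≡ 71^(96-10) = 71^86 ≡ 95 (mod 97).
Giant steps γ_i = 90·95^i mod 97: γ_0=90, γ_1=14, γ_2=69, γ_3=56, γ_4=82, γ_5=30, γ_6=37, γ_7=23 (in table at j=7).
x = i·n + j = 7·10 + 7 = 77.
Check: 71^77 ≡ 90 (mod 97).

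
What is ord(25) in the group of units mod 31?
3

31 is prime, so ord(25) divides φ(31) = 30.
Divisors of 30: 1, 2, 3, 5, 6, 10, 15, 30.
Repeated squaring: 25^1 ≡ 25, 25^2 ≡ 5, 25^4 ≡ 25, 25^8 ≡ 5, 25^16 ≡ 25 (mod 31).
Test 25^d mod 31 for each divisor d in increasing order:
25^1 ≡ 25
25^2 ≡ 5
25^3 = 25^2·25^1 ≡ 1  ← first divisor giving 1
The order is 3.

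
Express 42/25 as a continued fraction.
[1; 1, 2, 8]

Euclidean algorithm steps:
42 = 1 × 25 + 17
25 = 1 × 17 + 8
17 = 2 × 8 + 1
8 = 8 × 1 + 0
Continued fraction: [1; 1, 2, 8]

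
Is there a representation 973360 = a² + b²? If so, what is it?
Not possible

Factorization: 973360 = 2^4 × 5 × 23^3
By Fermat: n is sum of two squares iff every prime p ≡ 3 (mod 4) appears to even power.
Prime(s) ≡ 3 (mod 4) with odd exponent: [(23, 3)]
Therefore 973360 cannot be expressed as a² + b².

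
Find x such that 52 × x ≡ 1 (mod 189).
40

gcd(52, 189) = 1, so the inverse exists.
Extended Euclidean algorithm on (189, 52):
189 = 3 × 52 + 33  ⟹  33 = (1)·189 + (-3)·52
52 = 1 × 33 + 19  ⟹  19 = (-1)·189 + (4)·52
33 = 1 × 19 + 14  ⟹  14 = (2)·189 + (-7)·52
19 = 1 × 14 + 5  ⟹  5 = (-3)·189 + (11)·52
14 = 2 × 5 + 4  ⟹  4 = (8)·189 + (-29)·52
5 = 1 × 4 + 1  ⟹  1 = (-11)·189 + (40)·52
So (40)·52 ≡ 1 (mod 189), i.e. 52^(-1) ≡ 40 (mod 189).
Check: 52 × 40 = 2080 ≡ 1 (mod 189)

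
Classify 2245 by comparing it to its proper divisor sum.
deficient

Proper divisors of 2245: sum = 1 + 5 + 449 = 455
Since 455 < 2245, 2245 is deficient.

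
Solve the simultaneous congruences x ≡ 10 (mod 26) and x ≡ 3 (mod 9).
192

Using Chinese Remainder Theorem:
M = 26 × 9 = 234
M1 = 9, M2 = 26
y1 = 9^(-1) mod 26 = 3
y2 = 26^(-1) mod 9 = 8
x = (10×9×3 + 3×26×8) mod 234 = 192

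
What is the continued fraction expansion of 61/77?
[0; 1, 3, 1, 4, 3]

Euclidean algorithm steps:
61 = 0 × 77 + 61
77 = 1 × 61 + 16
61 = 3 × 16 + 13
16 = 1 × 13 + 3
13 = 4 × 3 + 1
3 = 3 × 1 + 0
Continued fraction: [0; 1, 3, 1, 4, 3]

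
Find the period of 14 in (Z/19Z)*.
18

19 is prime, so ord(14) divides φ(19) = 18.
Divisors of 18: 1, 2, 3, 6, 9, 18.
Repeated squaring: 14^1 ≡ 14, 14^2 ≡ 6, 14^4 ≡ 17, 14^8 ≡ 4, 14^16 ≡ 16 (mod 19).
Test 14^d mod 19 for each divisor d in increasing order:
14^1 ≡ 14
14^2 ≡ 6
14^3 = 14^2·14^1 ≡ 8
14^6 = 14^4·14^2 ≡ 7
14^9 = 14^8·14^1 ≡ 18
14^18 = 14^16·14^2 ≡ 1  ← first divisor giving 1
The order is 18.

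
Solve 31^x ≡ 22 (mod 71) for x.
67

Baby-step giant-step with step n = ⌈√71⌉ = 9.
Baby steps 31^j mod 71 (j:value) for j=0..8: 0:1, 1:31, 2:38, 3:42, 4:24, 5:34, 6:60, 7:14, 8:8.
Giant-step multiplier: 31^(-9) ≡ 31^(70-9) = 31^61 ≡ 69 (mod 71).
Giant steps γ_i = 22·69^i mod 71: γ_0=22, γ_1=27, γ_2=17, γ_3=37, γ_4=68, γ_5=6, γ_6=59, γ_7=24 (in table at j=4).
x = i·n + j = 7·9 + 4 = 67.
Check: 31^67 ≡ 22 (mod 71).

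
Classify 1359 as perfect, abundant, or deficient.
deficient

Proper divisors of 1359: sum = 1 + 3 + 9 + 151 + 453 = 617
Since 617 < 1359, 1359 is deficient.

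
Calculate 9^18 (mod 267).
57

Repeated squaring. Binary of 18 = 10010.
9^1 ≡ 9 (mod 267); 9^2 ≡ 81 (mod 267); 9^4 ≡ 153 (mod 267); 9^8 ≡ 180 (mod 267); 9^16 ≡ 93 (mod 267)
9^18 = 9^2 × 9^16 ≡ 57 (mod 267)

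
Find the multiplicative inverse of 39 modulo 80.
39

gcd(39, 80) = 1, so the inverse exists.
Extended Euclidean algorithm on (80, 39):
80 = 2 × 39 + 2  ⟹  2 = (1)·80 + (-2)·39
39 = 19 × 2 + 1  ⟹  1 = (-19)·80 + (39)·39
So (39)·39 ≡ 1 (mod 80), i.e. 39^(-1) ≡ 39 (mod 80).
Check: 39 × 39 = 1521 ≡ 1 (mod 80)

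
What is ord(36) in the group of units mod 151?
75

151 is prime, so ord(36) divides φ(151) = 150.
Divisors of 150: 1, 2, 3, 5, 6, 10, 15, 25, 30, 50, 75, 150.
Repeated squaring: 36^1 ≡ 36, 36^2 ≡ 88, 36^4 ≡ 43, 36^8 ≡ 37, 36^16 ≡ 10, 36^32 ≡ 100, 36^64 ≡ 34, 36^128 ≡ 99 (mod 151).
Test 36^d mod 151 for each divisor d in increasing order:
36^1 ≡ 36
36^2 ≡ 88
36^3 = 36^2·36^1 ≡ 148
36^5 = 36^4·36^1 ≡ 38
36^6 = 36^4·36^2 ≡ 9
36^10 = 36^8·36^2 ≡ 85
36^15 = 36^8·36^4·36^2·36^1 ≡ 59
36^25 = 36^16·36^8·36^1 ≡ 32
36^30 = 36^16·36^8·36^4·36^2 ≡ 8
36^50 = 36^32·36^16·36^2 ≡ 118
36^75 = 36^64·36^8·36^2·36^1 ≡ 1  ← first divisor giving 1
The order is 75.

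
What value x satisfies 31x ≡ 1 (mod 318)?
277

gcd(31, 318) = 1, so the inverse exists.
Extended Euclidean algorithm on (318, 31):
318 = 10 × 31 + 8  ⟹  8 = (1)·318 + (-10)·31
31 = 3 × 8 + 7  ⟹  7 = (-3)·318 + (31)·31
8 = 1 × 7 + 1  ⟹  1 = (4)·318 + (-41)·31
So (-41)·31 ≡ 1 (mod 318), i.e. 31^(-1) ≡ -41 ≡ 277 (mod 318).
Check: 31 × 277 = 8587 ≡ 1 (mod 318)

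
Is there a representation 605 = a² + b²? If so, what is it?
11² + 22² (a=11, b=22)

Factorization: 605 = 5 × 11^2
By Fermat: n is sum of two squares iff every prime p ≡ 3 (mod 4) appears to even power.
All primes ≡ 3 (mod 4) appear to even power.
Search a = 0, 1, 2, … for 605 - a² a perfect square: first hit at a = 11: 605 - 121 = 484 = 22².
605 = 11² + 22² = 121 + 484 ✓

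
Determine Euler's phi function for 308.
120

308 = 2^2 × 7 × 11
φ(n) = n × ∏(1 - 1/p) for each prime p dividing n
φ(308) = 308 × (1 - 1/2) × (1 - 1/7) × (1 - 1/11) = 120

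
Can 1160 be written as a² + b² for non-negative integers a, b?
2² + 34² (a=2, b=34)

Factorization: 1160 = 2^3 × 5 × 29
By Fermat: n is sum of two squares iff every prime p ≡ 3 (mod 4) appears to even power.
All primes ≡ 3 (mod 4) appear to even power.
Search a = 0, 1, 2, … for 1160 - a² a perfect square: first hit at a = 2: 1160 - 4 = 1156 = 34².
1160 = 2² + 34² = 4 + 1156 ✓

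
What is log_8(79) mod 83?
69

Baby-step giant-step with step n = ⌈√83⌉ = 10.
Baby steps 8^j mod 83 (j:value) for j=0..9: 0:1, 1:8, 2:64, 3:14, 4:29, 5:66, 6:30, 7:74, 8:11, 9:5.
Giant-step multiplier: 8^(-10) ≡ 8^(82-10) = 8^72 ≡ 27 (mod 83).
Giant steps γ_i = 79·27^i mod 83: γ_0=79, γ_1=58, γ_2=72, γ_3=35, γ_4=32, γ_5=34, γ_6=5 (in table at j=9).
x = i·n + j = 6·10 + 9 = 69.
Check: 8^69 ≡ 79 (mod 83).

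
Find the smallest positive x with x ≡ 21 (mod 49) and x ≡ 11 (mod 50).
511

Using Chinese Remainder Theorem:
M = 49 × 50 = 2450
M1 = 50, M2 = 49
y1 = 50^(-1) mod 49 = 1
y2 = 49^(-1) mod 50 = 49
x = (21×50×1 + 11×49×49) mod 2450 = 511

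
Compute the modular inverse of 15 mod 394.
289

gcd(15, 394) = 1, so the inverse exists.
Extended Euclidean algorithm on (394, 15):
394 = 26 × 15 + 4  ⟹  4 = (1)·394 + (-26)·15
15 = 3 × 4 + 3  ⟹  3 = (-3)·394 + (79)·15
4 = 1 × 3 + 1  ⟹  1 = (4)·394 + (-105)·15
So (-105)·15 ≡ 1 (mod 394), i.e. 15^(-1) ≡ -105 ≡ 289 (mod 394).
Check: 15 × 289 = 4335 ≡ 1 (mod 394)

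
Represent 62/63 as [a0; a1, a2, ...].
[0; 1, 62]

Euclidean algorithm steps:
62 = 0 × 63 + 62
63 = 1 × 62 + 1
62 = 62 × 1 + 0
Continued fraction: [0; 1, 62]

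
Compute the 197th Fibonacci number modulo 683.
463

Matrix identity: Q^n = [[F_(n+1), F_n], [F_n, F_(n-1)]] with Q = [[1,1],[1,0]].
n = 197 = 11000101₂. Square-and-multiply, entries mod 683:
Q^1 = [[1,1],[1,0]]
Q^3 = (Q^1)²·Q = [[3,2],[2,1]]
Q^6 = (Q^3)² = [[13,8],[8,5]]
Q^12 = (Q^6)² = [[233,144],[144,89]]
Q^24 = (Q^12)² = [[578,607],[607,654]]
Q^49 = (Q^24)²·Q = [[348,409],[409,622]]
Q^98 = (Q^49)² = [[159,590],[590,252]]
Q^197 = (Q^98)²·Q = [[488,463],[463,25]]
F_197 mod 683 = Q^197[0][1] = 463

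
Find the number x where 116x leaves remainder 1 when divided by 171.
143

gcd(116, 171) = 1, so the inverse exists.
Extended Euclidean algorithm on (171, 116):
171 = 1 × 116 + 55  ⟹  55 = (1)·171 + (-1)·116
116 = 2 × 55 + 6  ⟹  6 = (-2)·171 + (3)·116
55 = 9 × 6 + 1  ⟹  1 = (19)·171 + (-28)·116
So (-28)·116 ≡ 1 (mod 171), i.e. 116^(-1) ≡ -28 ≡ 143 (mod 171).
Check: 116 × 143 = 16588 ≡ 1 (mod 171)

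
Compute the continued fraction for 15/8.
[1; 1, 7]

Euclidean algorithm steps:
15 = 1 × 8 + 7
8 = 1 × 7 + 1
7 = 7 × 1 + 0
Continued fraction: [1; 1, 7]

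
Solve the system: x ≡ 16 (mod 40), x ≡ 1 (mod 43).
216

Using Chinese Remainder Theorem:
M = 40 × 43 = 1720
M1 = 43, M2 = 40
y1 = 43^(-1) mod 40 = 27
y2 = 40^(-1) mod 43 = 14
x = (16×43×27 + 1×40×14) mod 1720 = 216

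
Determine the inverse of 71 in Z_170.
91

gcd(71, 170) = 1, so the inverse exists.
Extended Euclidean algorithm on (170, 71):
170 = 2 × 71 + 28  ⟹  28 = (1)·170 + (-2)·71
71 = 2 × 28 + 15  ⟹  15 = (-2)·170 + (5)·71
28 = 1 × 15 + 13  ⟹  13 = (3)·170 + (-7)·71
15 = 1 × 13 + 2  ⟹  2 = (-5)·170 + (12)·71
13 = 6 × 2 + 1  ⟹  1 = (33)·170 + (-79)·71
So (-79)·71 ≡ 1 (mod 170), i.e. 71^(-1) ≡ -79 ≡ 91 (mod 170).
Check: 71 × 91 = 6461 ≡ 1 (mod 170)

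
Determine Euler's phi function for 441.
252

441 = 3^2 × 7^2
φ(n) = n × ∏(1 - 1/p) for each prime p dividing n
φ(441) = 441 × (1 - 1/3) × (1 - 1/7) = 252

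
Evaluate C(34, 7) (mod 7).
4

Using Lucas' theorem:
Write n=34 and k=7 in base 7:
n in base 7: [4, 6]
k in base 7: [1, 0]
C(34,7) mod 7 = ∏ C(n_i, k_i) mod 7
Digit binomials (mod 7): C(4,1) = 4; C(6,0) = 1
Product: 4 × 1 = 4 ≡ 4 (mod 7)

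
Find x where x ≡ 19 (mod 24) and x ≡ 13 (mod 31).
571

Using Chinese Remainder Theorem:
M = 24 × 31 = 744
M1 = 31, M2 = 24
y1 = 31^(-1) mod 24 = 7
y2 = 24^(-1) mod 31 = 22
x = (19×31×7 + 13×24×22) mod 744 = 571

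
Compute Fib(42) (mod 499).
198

Matrix identity: Q^n = [[F_(n+1), F_n], [F_n, F_(n-1)]] with Q = [[1,1],[1,0]].
n = 42 = 101010₂. Square-and-multiply, entries mod 499:
Q^1 = [[1,1],[1,0]]
Q^2 = (Q^1)² = [[2,1],[1,1]]
Q^5 = (Q^2)²·Q = [[8,5],[5,3]]
Q^10 = (Q^5)² = [[89,55],[55,34]]
Q^21 = (Q^10)²·Q = [[246,467],[467,278]]
Q^42 = (Q^21)² = [[163,198],[198,464]]
F_42 mod 499 = Q^42[0][1] = 198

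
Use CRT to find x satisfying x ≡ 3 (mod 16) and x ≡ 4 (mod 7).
67

Using Chinese Remainder Theorem:
M = 16 × 7 = 112
M1 = 7, M2 = 16
y1 = 7^(-1) mod 16 = 7
y2 = 16^(-1) mod 7 = 4
x = (3×7×7 + 4×16×4) mod 112 = 67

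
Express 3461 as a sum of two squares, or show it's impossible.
31² + 50² (a=31, b=50)

Factorization: 3461 = 3461
By Fermat: n is sum of two squares iff every prime p ≡ 3 (mod 4) appears to even power.
All primes ≡ 3 (mod 4) appear to even power.
Search a = 0, 1, 2, … for 3461 - a² a perfect square: first hit at a = 31: 3461 - 961 = 2500 = 50².
3461 = 31² + 50² = 961 + 2500 ✓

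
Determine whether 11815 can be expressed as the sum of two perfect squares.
Not possible

Factorization: 11815 = 5 × 17 × 139
By Fermat: n is sum of two squares iff every prime p ≡ 3 (mod 4) appears to even power.
Prime(s) ≡ 3 (mod 4) with odd exponent: [(139, 1)]
Therefore 11815 cannot be expressed as a² + b².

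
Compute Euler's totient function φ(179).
178

179 = 179
φ(n) = n × ∏(1 - 1/p) for each prime p dividing n
φ(179) = 179 × (1 - 1/179) = 178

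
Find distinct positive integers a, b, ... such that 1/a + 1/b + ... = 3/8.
1/3 + 1/24

Greedy algorithm:
3/8: ceiling(8/3) = 3, use 1/3
1/24: ceiling(24/1) = 24, use 1/24
Result: 3/8 = 1/3 + 1/24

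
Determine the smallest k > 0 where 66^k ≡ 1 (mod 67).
2

67 is prime, so ord(66) divides φ(67) = 66.
Divisors of 66: 1, 2, 3, 6, 11, 22, 33, 66.
Repeated squaring: 66^1 ≡ 66, 66^2 ≡ 1, 66^4 ≡ 1, 66^8 ≡ 1, 66^16 ≡ 1, 66^32 ≡ 1, 66^64 ≡ 1 (mod 67).
Test 66^d mod 67 for each divisor d in increasing order:
66^1 ≡ 66
66^2 ≡ 1  ← first divisor giving 1
The order is 2.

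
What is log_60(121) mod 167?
80

Baby-step giant-step with step n = ⌈√167⌉ = 13.
Baby steps 60^j mod 167 (j:value) for j=0..12: 0:1, 1:60, 2:93, 3:69, 4:132, 5:71, 6:85, 7:90, 8:56, 9:20, 10:31, 11:23, 12:44.
Giant-step multiplier: 60^(-13) ≡ 60^(166-13) = 60^153 ≡ 120 (mod 167).
Giant steps γ_i = 121·120^i mod 167: γ_0=121, γ_1=158, γ_2=89, γ_3=159, γ_4=42, γ_5=30, γ_6=93 (in table at j=2).
x = i·n + j = 6·13 + 2 = 80.
Check: 60^80 ≡ 121 (mod 167).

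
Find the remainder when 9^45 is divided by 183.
123

Repeated squaring. Binary of 45 = 101101.
9^1 ≡ 9 (mod 183); 9^2 ≡ 81 (mod 183); 9^4 ≡ 156 (mod 183); 9^8 ≡ 180 (mod 183); 9^16 ≡ 9 (mod 183); 9^32 ≡ 81 (mod 183)
9^45 = 9^1 × 9^4 × 9^8 × 9^32 ≡ 123 (mod 183)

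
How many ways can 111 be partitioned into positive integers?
679903203

p(n) counts ways to write n as a sum of positive integers (order ignored).
Euler's pentagonal recurrence: p(k) = p(k-1) + p(k-2) - p(k-5) - p(k-7) + p(k-12) + p(k-15) - ... (offsets j(3j∓1)/2, signs ++--, p(0)=1, p(<0)=0).
DP table for k = 0..110: p(0)=1, p(1)=1, p(2)=2, p(3)=3, p(4)=5, p(5)=7, p(6)=11, p(7)=15, p(8)=22, p(9)=30, p(10)=42, p(11)=56, p(12)=77, p(13)=101, p(14)=135, p(15)=176, p(16)=231, p(17)=297, p(18)=385, p(19)=490, p(20)=627, p(21)=792, p(22)=1002, p(23)=1255, p(24)=1575, p(25)=1958, p(26)=2436, p(27)=3010, p(28)=3718, p(29)=4565, p(30)=5604, p(31)=6842, p(32)=8349, p(33)=10143, p(34)=12310, p(35)=14883, p(36)=17977, p(37)=21637, p(38)=26015, p(39)=31185, p(40)=37338, p(41)=44583, p(42)=53174, p(43)=63261, p(44)=75175, p(45)=89134, p(46)=105558, p(47)=124754, p(48)=147273, p(49)=173525, p(50)=204226, p(51)=239943, p(52)=281589, p(53)=329931, p(54)=386155, p(55)=451276, p(56)=526823, p(57)=614154, p(58)=715220, p(59)=831820, p(60)=966467, p(61)=1121505, p(62)=1300156, p(63)=1505499, p(64)=1741630, p(65)=2012558, p(66)=2323520, p(67)=2679689, p(68)=3087735, p(69)=3554345, p(70)=4087968, p(71)=4697205, p(72)=5392783, p(73)=6185689, p(74)=7089500, p(75)=8118264, p(76)=9289091, p(77)=10619863, p(78)=12132164, p(79)=13848650, p(80)=15796476, p(81)=18004327, p(82)=20506255, p(83)=23338469, p(84)=26543660, p(85)=30167357, p(86)=34262962, p(87)=38887673, p(88)=44108109, p(89)=49995925, p(90)=56634173, p(91)=64112359, p(92)=72533807, p(93)=82010177, p(94)=92669720, p(95)=104651419, p(96)=118114304, p(97)=133230930, p(98)=150198136, p(99)=169229875, p(100)=190569292, p(101)=214481126, p(102)=241265379, p(103)=271248950, p(104)=304801365, p(105)=342325709, p(106)=384276336, p(107)=431149389, p(108)=483502844, p(109)=541946240, p(110)=607163746.
Final step: p(111) = p(110) + p(109) - p(106) - p(104) + p(99) + p(96) - p(89) - p(85) + p(76) + p(71) - p(60) - p(54) + p(41) + p(34) - p(19) - p(11)
= 607163746 + 541946240 - 384276336 - 304801365 + 169229875 + 118114304 - 49995925 - 30167357 + 9289091 + 4697205 - 966467 - 386155 + 44583 + 12310 - 490 - 56
= 679903203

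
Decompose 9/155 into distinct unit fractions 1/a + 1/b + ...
1/18 + 1/399 + 1/371070

Greedy algorithm:
9/155: ceiling(155/9) = 18, use 1/18
7/2790: ceiling(2790/7) = 399, use 1/399
1/371070: ceiling(371070/1) = 371070, use 1/371070
Result: 9/155 = 1/18 + 1/399 + 1/371070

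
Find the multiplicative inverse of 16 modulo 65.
61

gcd(16, 65) = 1, so the inverse exists.
Extended Euclidean algorithm on (65, 16):
65 = 4 × 16 + 1  ⟹  1 = (1)·65 + (-4)·16
So (-4)·16 ≡ 1 (mod 65), i.e. 16^(-1) ≡ -4 ≡ 61 (mod 65).
Check: 16 × 61 = 976 ≡ 1 (mod 65)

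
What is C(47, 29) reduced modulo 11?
0

Using Lucas' theorem:
Write n=47 and k=29 in base 11:
n in base 11: [4, 3]
k in base 11: [2, 7]
C(47,29) mod 11 = ∏ C(n_i, k_i) mod 11
Digit binomials (mod 11): C(4,2) = 6; C(3,7) = 0 (k_i > n_i)
Product: 6 × 0 = 0 ≡ 0 (mod 11)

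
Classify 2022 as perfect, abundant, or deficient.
abundant

Proper divisors of 2022: sum = 1 + 2 + 3 + 6 + 337 + 674 + 1011 = 2034
Since 2034 > 2022, 2022 is abundant.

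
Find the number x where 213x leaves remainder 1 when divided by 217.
54

gcd(213, 217) = 1, so the inverse exists.
Extended Euclidean algorithm on (217, 213):
217 = 1 × 213 + 4  ⟹  4 = (1)·217 + (-1)·213
213 = 53 × 4 + 1  ⟹  1 = (-53)·217 + (54)·213
So (54)·213 ≡ 1 (mod 217), i.e. 213^(-1) ≡ 54 (mod 217).
Check: 213 × 54 = 11502 ≡ 1 (mod 217)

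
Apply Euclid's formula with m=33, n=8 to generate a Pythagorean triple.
(1025, 528, 1153)

Euclid's formula: a = m² - n², b = 2mn, c = m² + n²
m = 33, n = 8
a = 33² - 8² = 1089 - 64 = 1025
b = 2 × 33 × 8 = 528
c = 33² + 8² = 1089 + 64 = 1153
Verification: 1025² + 528² = 1050625 + 278784 = 1329409 = 1153² ✓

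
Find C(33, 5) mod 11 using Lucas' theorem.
0

Using Lucas' theorem:
Write n=33 and k=5 in base 11:
n in base 11: [3, 0]
k in base 11: [0, 5]
C(33,5) mod 11 = ∏ C(n_i, k_i) mod 11
Digit binomials (mod 11): C(3,0) = 1; C(0,5) = 0 (k_i > n_i)
Product: 1 × 0 = 0 ≡ 0 (mod 11)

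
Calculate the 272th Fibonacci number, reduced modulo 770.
749

Matrix identity: Q^n = [[F_(n+1), F_n], [F_n, F_(n-1)]] with Q = [[1,1],[1,0]].
n = 272 = 100010000₂. Square-and-multiply, entries mod 770:
Q^1 = [[1,1],[1,0]]
Q^2 = (Q^1)² = [[2,1],[1,1]]
Q^4 = (Q^2)² = [[5,3],[3,2]]
Q^8 = (Q^4)² = [[34,21],[21,13]]
Q^17 = (Q^8)²·Q = [[274,57],[57,217]]
Q^34 = (Q^17)² = [[555,267],[267,288]]
Q^68 = (Q^34)² = [[474,241],[241,233]]
Q^136 = (Q^68)² = [[167,217],[217,720]]
Q^272 = (Q^136)² = [[288,749],[749,309]]
F_272 mod 770 = Q^272[0][1] = 749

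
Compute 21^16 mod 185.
86

Repeated squaring. Binary of 16 = 10000.
21^1 ≡ 21 (mod 185); 21^2 ≡ 71 (mod 185); 21^4 ≡ 46 (mod 185); 21^8 ≡ 81 (mod 185); 21^16 ≡ 86 (mod 185)
21^16 = 21^16 ≡ 86 (mod 185)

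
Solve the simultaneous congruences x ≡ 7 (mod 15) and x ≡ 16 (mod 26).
172

Using Chinese Remainder Theorem:
M = 15 × 26 = 390
M1 = 26, M2 = 15
y1 = 26^(-1) mod 15 = 11
y2 = 15^(-1) mod 26 = 7
x = (7×26×11 + 16×15×7) mod 390 = 172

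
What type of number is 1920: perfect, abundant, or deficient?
abundant

Proper divisors of 1920: sum = 1 + 2 + 3 + 4 + 5 + 6 + 8 + 10 + ... + 384 + 480 + 640 + 960 (31 divisors) = 4200
Since 4200 > 1920, 1920 is abundant.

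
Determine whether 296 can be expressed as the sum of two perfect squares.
10² + 14² (a=10, b=14)

Factorization: 296 = 2^3 × 37
By Fermat: n is sum of two squares iff every prime p ≡ 3 (mod 4) appears to even power.
All primes ≡ 3 (mod 4) appear to even power.
Search a = 0, 1, 2, … for 296 - a² a perfect square: first hit at a = 10: 296 - 100 = 196 = 14².
296 = 10² + 14² = 100 + 196 ✓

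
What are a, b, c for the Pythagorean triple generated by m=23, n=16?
(273, 736, 785)

Euclid's formula: a = m² - n², b = 2mn, c = m² + n²
m = 23, n = 16
a = 23² - 16² = 529 - 256 = 273
b = 2 × 23 × 16 = 736
c = 23² + 16² = 529 + 256 = 785
Verification: 273² + 736² = 74529 + 541696 = 616225 = 785² ✓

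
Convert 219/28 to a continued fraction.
[7; 1, 4, 1, 1, 2]

Euclidean algorithm steps:
219 = 7 × 28 + 23
28 = 1 × 23 + 5
23 = 4 × 5 + 3
5 = 1 × 3 + 2
3 = 1 × 2 + 1
2 = 2 × 1 + 0
Continued fraction: [7; 1, 4, 1, 1, 2]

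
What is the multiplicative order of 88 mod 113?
56

113 is prime, so ord(88) divides φ(113) = 112.
Divisors of 112: 1, 2, 4, 7, 8, 14, 16, 28, 56, 112.
Repeated squaring: 88^1 ≡ 88, 88^2 ≡ 60, 88^4 ≡ 97, 88^8 ≡ 30, 88^16 ≡ 109, 88^32 ≡ 16, 88^64 ≡ 30 (mod 113).
Test 88^d mod 113 for each divisor d in increasing order:
88^1 ≡ 88
88^2 ≡ 60
88^4 ≡ 97
88^7 = 88^4·88^2·88^1 ≡ 44
88^8 ≡ 30
88^14 = 88^8·88^4·88^2 ≡ 15
88^16 ≡ 109
88^28 = 88^16·88^8·88^4 ≡ 112
88^56 = 88^32·88^16·88^8 ≡ 1  ← first divisor giving 1
The order is 56.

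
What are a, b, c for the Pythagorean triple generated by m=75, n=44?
(3689, 6600, 7561)

Euclid's formula: a = m² - n², b = 2mn, c = m² + n²
m = 75, n = 44
a = 75² - 44² = 5625 - 1936 = 3689
b = 2 × 75 × 44 = 6600
c = 75² + 44² = 5625 + 1936 = 7561
Verification: 3689² + 6600² = 13608721 + 43560000 = 57168721 = 7561² ✓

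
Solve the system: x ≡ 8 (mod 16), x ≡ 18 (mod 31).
328

Using Chinese Remainder Theorem:
M = 16 × 31 = 496
M1 = 31, M2 = 16
y1 = 31^(-1) mod 16 = 15
y2 = 16^(-1) mod 31 = 2
x = (8×31×15 + 18×16×2) mod 496 = 328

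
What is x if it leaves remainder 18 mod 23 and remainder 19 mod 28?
271

Using Chinese Remainder Theorem:
M = 23 × 28 = 644
M1 = 28, M2 = 23
y1 = 28^(-1) mod 23 = 14
y2 = 23^(-1) mod 28 = 11
x = (18×28×14 + 19×23×11) mod 644 = 271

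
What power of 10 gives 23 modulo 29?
24

Baby-step giant-step with step n = ⌈√29⌉ = 6.
Baby steps 10^j mod 29 (j:value) for j=0..5: 0:1, 1:10, 2:13, 3:14, 4:24, 5:8.
Giant-step multiplier: 10^(-6) ≡ 10^(28-6) = 10^22 ≡ 4 (mod 29).
Giant steps γ_i = 23·4^i mod 29: γ_0=23, γ_1=5, γ_2=20, γ_3=22, γ_4=1 (in table at j=0).
x = i·n + j = 4·6 + 0 = 24.
Check: 10^24 ≡ 23 (mod 29).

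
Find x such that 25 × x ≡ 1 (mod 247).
168

gcd(25, 247) = 1, so the inverse exists.
Extended Euclidean algorithm on (247, 25):
247 = 9 × 25 + 22  ⟹  22 = (1)·247 + (-9)·25
25 = 1 × 22 + 3  ⟹  3 = (-1)·247 + (10)·25
22 = 7 × 3 + 1  ⟹  1 = (8)·247 + (-79)·25
So (-79)·25 ≡ 1 (mod 247), i.e. 25^(-1) ≡ -79 ≡ 168 (mod 247).
Check: 25 × 168 = 4200 ≡ 1 (mod 247)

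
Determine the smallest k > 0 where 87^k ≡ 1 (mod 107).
53

107 is prime, so ord(87) divides φ(107) = 106.
Divisors of 106: 1, 2, 53, 106.
Repeated squaring: 87^1 ≡ 87, 87^2 ≡ 79, 87^4 ≡ 35, 87^8 ≡ 48, 87^16 ≡ 57, 87^32 ≡ 39, 87^64 ≡ 23 (mod 107).
Test 87^d mod 107 for each divisor d in increasing order:
87^1 ≡ 87
87^2 ≡ 79
87^53 = 87^32·87^16·87^4·87^1 ≡ 1  ← first divisor giving 1
The order is 53.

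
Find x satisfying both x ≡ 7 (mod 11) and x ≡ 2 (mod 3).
29

Using Chinese Remainder Theorem:
M = 11 × 3 = 33
M1 = 3, M2 = 11
y1 = 3^(-1) mod 11 = 4
y2 = 11^(-1) mod 3 = 2
x = (7×3×4 + 2×11×2) mod 33 = 29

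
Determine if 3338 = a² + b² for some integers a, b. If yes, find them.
23² + 53² (a=23, b=53)

Factorization: 3338 = 2 × 1669
By Fermat: n is sum of two squares iff every prime p ≡ 3 (mod 4) appears to even power.
All primes ≡ 3 (mod 4) appear to even power.
Search a = 0, 1, 2, … for 3338 - a² a perfect square: first hit at a = 23: 3338 - 529 = 2809 = 53².
3338 = 23² + 53² = 529 + 2809 ✓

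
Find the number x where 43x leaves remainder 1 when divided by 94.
35

gcd(43, 94) = 1, so the inverse exists.
Extended Euclidean algorithm on (94, 43):
94 = 2 × 43 + 8  ⟹  8 = (1)·94 + (-2)·43
43 = 5 × 8 + 3  ⟹  3 = (-5)·94 + (11)·43
8 = 2 × 3 + 2  ⟹  2 = (11)·94 + (-24)·43
3 = 1 × 2 + 1  ⟹  1 = (-16)·94 + (35)·43
So (35)·43 ≡ 1 (mod 94), i.e. 43^(-1) ≡ 35 (mod 94).
Check: 43 × 35 = 1505 ≡ 1 (mod 94)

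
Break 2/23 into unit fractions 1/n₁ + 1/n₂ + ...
1/12 + 1/276

Greedy algorithm:
2/23: ceiling(23/2) = 12, use 1/12
1/276: ceiling(276/1) = 276, use 1/276
Result: 2/23 = 1/12 + 1/276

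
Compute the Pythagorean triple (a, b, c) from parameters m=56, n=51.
(535, 5712, 5737)

Euclid's formula: a = m² - n², b = 2mn, c = m² + n²
m = 56, n = 51
a = 56² - 51² = 3136 - 2601 = 535
b = 2 × 56 × 51 = 5712
c = 56² + 51² = 3136 + 2601 = 5737
Verification: 535² + 5712² = 286225 + 32626944 = 32913169 = 5737² ✓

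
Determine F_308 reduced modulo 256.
173

Matrix identity: Q^n = [[F_(n+1), F_n], [F_n, F_(n-1)]] with Q = [[1,1],[1,0]].
n = 308 = 100110100₂. Square-and-multiply, entries mod 256:
Q^1 = [[1,1],[1,0]]
Q^2 = (Q^1)² = [[2,1],[1,1]]
Q^4 = (Q^2)² = [[5,3],[3,2]]
Q^9 = (Q^4)²·Q = [[55,34],[34,21]]
Q^19 = (Q^9)²·Q = [[109,85],[85,24]]
Q^38 = (Q^19)² = [[162,41],[41,121]]
Q^77 = (Q^38)²·Q = [[104,21],[21,83]]
Q^154 = (Q^77)² = [[249,87],[87,162]]
Q^308 = (Q^154)² = [[194,173],[173,21]]
F_308 mod 256 = Q^308[0][1] = 173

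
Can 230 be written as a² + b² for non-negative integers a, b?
Not possible

Factorization: 230 = 2 × 5 × 23
By Fermat: n is sum of two squares iff every prime p ≡ 3 (mod 4) appears to even power.
Prime(s) ≡ 3 (mod 4) with odd exponent: [(23, 1)]
Therefore 230 cannot be expressed as a² + b².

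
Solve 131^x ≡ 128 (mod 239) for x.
84

Baby-step giant-step with step n = ⌈√239⌉ = 16.
Baby steps 131^j mod 239 (j:value) for j=0..15: 0:1, 1:131, 2:192, 3:57, 4:58, 5:189, 6:142, 7:199, 8:18, 9:207, 10:110, 11:70, 12:88, 13:56, 14:166, 15:236.
Giant-step multiplier: 131^(-16) ≡ 131^(238-16) = 131^222 ≡ 45 (mod 239).
Giant steps γ_i = 128·45^i mod 239: γ_0=128, γ_1=24, γ_2=124, γ_3=83, γ_4=150, γ_5=58 (in table at j=4).
x = i·n + j = 5·16 + 4 = 84.
Check: 131^84 ≡ 128 (mod 239).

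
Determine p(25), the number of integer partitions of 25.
1958

p(n) counts ways to write n as a sum of positive integers (order ignored).
Euler's pentagonal recurrence: p(k) = p(k-1) + p(k-2) - p(k-5) - p(k-7) + p(k-12) + p(k-15) - ... (offsets j(3j∓1)/2, signs ++--, p(0)=1, p(<0)=0).
DP table for k = 0..24: p(0)=1, p(1)=1, p(2)=2, p(3)=3, p(4)=5, p(5)=7, p(6)=11, p(7)=15, p(8)=22, p(9)=30, p(10)=42, p(11)=56, p(12)=77, p(13)=101, p(14)=135, p(15)=176, p(16)=231, p(17)=297, p(18)=385, p(19)=490, p(20)=627, p(21)=792, p(22)=1002, p(23)=1255, p(24)=1575.
Final step: p(25) = p(24) + p(23) - p(20) - p(18) + p(13) + p(10) - p(3)
= 1575 + 1255 - 627 - 385 + 101 + 42 - 3
= 1958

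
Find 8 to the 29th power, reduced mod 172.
8

Repeated squaring. Binary of 29 = 11101.
8^1 ≡ 8 (mod 172); 8^2 ≡ 64 (mod 172); 8^4 ≡ 140 (mod 172); 8^8 ≡ 164 (mod 172); 8^16 ≡ 64 (mod 172)
8^29 = 8^1 × 8^4 × 8^8 × 8^16 ≡ 8 (mod 172)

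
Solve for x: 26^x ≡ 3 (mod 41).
15

Baby-step giant-step with step n = ⌈√41⌉ = 7.
Baby steps 26^j mod 41 (j:value) for j=0..6: 0:1, 1:26, 2:20, 3:28, 4:31, 5:27, 6:5.
Giant-step multiplier: 26^(-7) ≡ 26^(40-7) = 26^33 ≡ 6 (mod 41).
Giant steps γ_i = 3·6^i mod 41: γ_0=3, γ_1=18, γ_2=26 (in table at j=1).
x = i·n + j = 2·7 + 1 = 15.
Check: 26^15 ≡ 3 (mod 41).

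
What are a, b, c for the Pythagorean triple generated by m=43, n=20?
(1449, 1720, 2249)

Euclid's formula: a = m² - n², b = 2mn, c = m² + n²
m = 43, n = 20
a = 43² - 20² = 1849 - 400 = 1449
b = 2 × 43 × 20 = 1720
c = 43² + 20² = 1849 + 400 = 2249
Verification: 1449² + 1720² = 2099601 + 2958400 = 5058001 = 2249² ✓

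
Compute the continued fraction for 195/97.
[2; 97]

Euclidean algorithm steps:
195 = 2 × 97 + 1
97 = 97 × 1 + 0
Continued fraction: [2; 97]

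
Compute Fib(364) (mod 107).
3

Matrix identity: Q^n = [[F_(n+1), F_n], [F_n, F_(n-1)]] with Q = [[1,1],[1,0]].
n = 364 = 101101100₂. Square-and-multiply, entries mod 107:
Q^1 = [[1,1],[1,0]]
Q^2 = (Q^1)² = [[2,1],[1,1]]
Q^5 = (Q^2)²·Q = [[8,5],[5,3]]
Q^11 = (Q^5)²·Q = [[37,89],[89,55]]
Q^22 = (Q^11)² = [[88,56],[56,32]]
Q^45 = (Q^22)²·Q = [[52,73],[73,86]]
Q^91 = (Q^45)²·Q = [[24,8],[8,16]]
Q^182 = (Q^91)² = [[105,106],[106,106]]
Q^364 = (Q^182)² = [[5,3],[3,2]]
F_364 mod 107 = Q^364[0][1] = 3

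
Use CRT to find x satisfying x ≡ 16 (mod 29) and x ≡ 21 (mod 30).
741

Using Chinese Remainder Theorem:
M = 29 × 30 = 870
M1 = 30, M2 = 29
y1 = 30^(-1) mod 29 = 1
y2 = 29^(-1) mod 30 = 29
x = (16×30×1 + 21×29×29) mod 870 = 741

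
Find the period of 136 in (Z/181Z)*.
90

181 is prime, so ord(136) divides φ(181) = 180.
Divisors of 180: 1, 2, 3, 4, 5, 6, 9, 10, 12, 15, 18, 20, 30, 36, 45, 60, 90, 180.
Repeated squaring: 136^1 ≡ 136, 136^2 ≡ 34, 136^4 ≡ 70, 136^8 ≡ 13, 136^16 ≡ 169, 136^32 ≡ 144, 136^64 ≡ 102, 136^128 ≡ 87 (mod 181).
Test 136^d mod 181 for each divisor d in increasing order:
136^1 ≡ 136
136^2 ≡ 34
136^3 = 136^2·136^1 ≡ 99
136^4 ≡ 70
136^5 = 136^4·136^1 ≡ 108
136^6 = 136^4·136^2 ≡ 27
136^9 = 136^8·136^1 ≡ 139
136^10 = 136^8·136^2 ≡ 80
136^12 = 136^8·136^4 ≡ 5
136^15 = 136^8·136^4·136^2·136^1 ≡ 133
136^18 = 136^16·136^2 ≡ 135
136^20 = 136^16·136^4 ≡ 65
136^30 = 136^16·136^8·136^4·136^2 ≡ 132
136^36 = 136^32·136^4 ≡ 125
136^45 = 136^32·136^8·136^4·136^1 ≡ 180
136^60 = 136^32·136^16·136^8·136^4 ≡ 48
136^90 = 136^64·136^16·136^8·136^2 ≡ 1  ← first divisor giving 1
The order is 90.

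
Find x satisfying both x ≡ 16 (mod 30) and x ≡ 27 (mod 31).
616

Using Chinese Remainder Theorem:
M = 30 × 31 = 930
M1 = 31, M2 = 30
y1 = 31^(-1) mod 30 = 1
y2 = 30^(-1) mod 31 = 30
x = (16×31×1 + 27×30×30) mod 930 = 616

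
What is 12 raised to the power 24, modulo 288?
0

Repeated squaring. Binary of 24 = 11000.
12^1 ≡ 12 (mod 288); 12^2 ≡ 144 (mod 288); 12^4 ≡ 0 (mod 288); 12^8 ≡ 0 (mod 288); 12^16 ≡ 0 (mod 288)
12^24 = 12^8 × 12^16 ≡ 0 (mod 288)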